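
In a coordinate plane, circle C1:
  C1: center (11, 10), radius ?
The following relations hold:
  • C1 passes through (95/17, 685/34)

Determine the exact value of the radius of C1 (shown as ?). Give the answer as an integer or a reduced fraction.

1. [C1∋P]  r_C1² − 529/4 = 0  ⇒  r_C1 = 23/2 (r>0 drops 1)

23/2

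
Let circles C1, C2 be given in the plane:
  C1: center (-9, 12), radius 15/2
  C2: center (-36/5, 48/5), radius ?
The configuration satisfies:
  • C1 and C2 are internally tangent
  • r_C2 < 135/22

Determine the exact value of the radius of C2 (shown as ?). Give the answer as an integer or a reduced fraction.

9/2

1. [int C1,C2]  r_C2² − 15r_C2 + 189/4 = 0  ⇒  r_C2 = 9/2 or 21/2
2. given r_C2 < 135/22: keep 9/2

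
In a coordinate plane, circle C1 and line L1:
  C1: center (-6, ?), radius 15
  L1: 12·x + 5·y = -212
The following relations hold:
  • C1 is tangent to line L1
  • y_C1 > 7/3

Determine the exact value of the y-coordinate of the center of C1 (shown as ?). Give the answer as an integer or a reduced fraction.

1. [C1‖L1]  y_C1² + 56y_C1 − 737 = 0  ⇒  y_C1 = -67 or 11
2. given y_C1 > 7/3: keep 11

11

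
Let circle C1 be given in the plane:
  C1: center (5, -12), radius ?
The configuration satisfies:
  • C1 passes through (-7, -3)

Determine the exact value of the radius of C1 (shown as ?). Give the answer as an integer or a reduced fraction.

15

1. [C1∋P]  r_C1² − 225 = 0  ⇒  r_C1 = 15 (r>0 drops 1)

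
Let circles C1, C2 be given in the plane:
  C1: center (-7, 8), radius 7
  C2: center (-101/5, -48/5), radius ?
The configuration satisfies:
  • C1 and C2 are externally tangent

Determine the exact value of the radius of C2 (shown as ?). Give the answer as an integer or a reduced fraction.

15

1. [ext C1·C2]  r_C2² + 14r_C2 − 435 = 0  ⇒  r_C2 = 15 (r>0 drops 1)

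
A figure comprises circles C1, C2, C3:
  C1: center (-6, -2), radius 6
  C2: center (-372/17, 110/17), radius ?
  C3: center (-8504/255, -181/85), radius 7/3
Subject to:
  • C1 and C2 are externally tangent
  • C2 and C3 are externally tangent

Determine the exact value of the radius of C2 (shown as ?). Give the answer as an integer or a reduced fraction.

1. [ext C1·C2]  r_C2² + 12r_C2 − 288 = 0  ⇒  r_C2 = 12 (r>0 drops 1)
2. [ext C2·C3]  r_C2² + (14/3)r_C2 − 200 = 0  ⇒  r_C2 = 12 (r>0 drops 1)

12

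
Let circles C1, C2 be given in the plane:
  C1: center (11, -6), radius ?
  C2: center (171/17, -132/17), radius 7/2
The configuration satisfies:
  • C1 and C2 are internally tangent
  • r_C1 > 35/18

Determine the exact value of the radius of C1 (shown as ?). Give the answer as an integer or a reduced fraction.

1. [int C1,C2]  r_C1² − 7r_C1 + 33/4 = 0  ⇒  r_C1 = 3/2 or 11/2
2. given r_C1 > 35/18: keep 11/2

11/2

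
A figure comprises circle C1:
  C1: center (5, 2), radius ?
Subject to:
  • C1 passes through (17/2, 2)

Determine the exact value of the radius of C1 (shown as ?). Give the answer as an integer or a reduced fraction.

7/2

1. [C1∋P]  r_C1² − 49/4 = 0  ⇒  r_C1 = 7/2 (r>0 drops 1)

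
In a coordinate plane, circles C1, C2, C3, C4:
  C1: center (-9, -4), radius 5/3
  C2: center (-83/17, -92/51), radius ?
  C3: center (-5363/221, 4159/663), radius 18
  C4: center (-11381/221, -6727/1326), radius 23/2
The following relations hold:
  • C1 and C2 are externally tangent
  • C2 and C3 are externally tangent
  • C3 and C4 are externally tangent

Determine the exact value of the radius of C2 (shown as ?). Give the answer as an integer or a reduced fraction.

3

1. [ext C1·C2]  r_C2² + (10/3)r_C2 − 19 = 0  ⇒  r_C2 = 3 (r>0 drops 1)
2. [ext C2·C3]  r_C2² + 36r_C2 − 117 = 0  ⇒  r_C2 = 3 (r>0 drops 1)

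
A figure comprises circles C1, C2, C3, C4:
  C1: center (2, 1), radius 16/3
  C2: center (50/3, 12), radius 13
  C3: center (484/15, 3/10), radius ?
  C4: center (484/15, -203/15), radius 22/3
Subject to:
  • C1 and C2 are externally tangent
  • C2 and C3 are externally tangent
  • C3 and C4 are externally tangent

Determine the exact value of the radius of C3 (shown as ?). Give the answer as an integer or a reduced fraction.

1. [ext C2·C3]  r_C3² + 26r_C3 − 845/4 = 0  ⇒  r_C3 = 13/2 (r>0 drops 1)
2. [ext C3·C4]  r_C3² + (44/3)r_C3 − 1651/12 = 0  ⇒  r_C3 = 13/2 (r>0 drops 1)

13/2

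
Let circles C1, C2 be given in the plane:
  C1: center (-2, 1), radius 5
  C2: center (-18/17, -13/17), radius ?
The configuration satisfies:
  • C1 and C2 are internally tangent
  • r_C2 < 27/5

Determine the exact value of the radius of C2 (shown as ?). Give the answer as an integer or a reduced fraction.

3

1. [int C1,C2]  r_C2² − 10r_C2 + 21 = 0  ⇒  r_C2 = 3 or 7
2. given r_C2 < 27/5: keep 3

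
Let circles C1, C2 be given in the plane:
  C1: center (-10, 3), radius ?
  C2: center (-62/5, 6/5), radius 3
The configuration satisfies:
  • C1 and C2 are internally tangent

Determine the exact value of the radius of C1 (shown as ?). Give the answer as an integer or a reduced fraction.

1. [int C1,C2]  r_C1² − 6r_C1 = 0  ⇒  r_C1 = 6 (r>0 drops 1)

6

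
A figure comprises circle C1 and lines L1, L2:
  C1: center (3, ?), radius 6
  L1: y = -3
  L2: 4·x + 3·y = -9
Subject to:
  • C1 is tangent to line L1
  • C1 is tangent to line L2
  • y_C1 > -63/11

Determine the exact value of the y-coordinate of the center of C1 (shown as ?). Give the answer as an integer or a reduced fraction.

3

1. [C1‖L1]  y_C1² + 6y_C1 − 27 = 0  ⇒  y_C1 = -9 or 3
2. [C1‖L2]  y_C1² + 14y_C1 − 51 = 0  ⇒  y_C1 = -17 or 3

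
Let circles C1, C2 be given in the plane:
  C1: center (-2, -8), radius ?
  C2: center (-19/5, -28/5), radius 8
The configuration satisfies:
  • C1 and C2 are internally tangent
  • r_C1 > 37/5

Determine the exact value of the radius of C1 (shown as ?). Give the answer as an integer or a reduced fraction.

11

1. [int C1,C2]  r_C1² − 16r_C1 + 55 = 0  ⇒  r_C1 = 5 or 11
2. given r_C1 > 37/5: keep 11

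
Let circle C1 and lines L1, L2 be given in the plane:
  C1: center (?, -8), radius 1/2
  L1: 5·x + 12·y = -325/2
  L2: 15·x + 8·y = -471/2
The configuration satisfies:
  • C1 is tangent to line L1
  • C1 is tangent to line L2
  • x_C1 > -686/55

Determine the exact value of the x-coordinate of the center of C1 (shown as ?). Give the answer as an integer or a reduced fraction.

1. [C1‖L1]  x_C1² + (133/5)x_C1 + 876/5 = 0  ⇒  x_C1 = -73/5 or -12
2. [C1‖L2]  x_C1² + (343/15)x_C1 + 652/5 = 0  ⇒  x_C1 = -12 or -163/15

-12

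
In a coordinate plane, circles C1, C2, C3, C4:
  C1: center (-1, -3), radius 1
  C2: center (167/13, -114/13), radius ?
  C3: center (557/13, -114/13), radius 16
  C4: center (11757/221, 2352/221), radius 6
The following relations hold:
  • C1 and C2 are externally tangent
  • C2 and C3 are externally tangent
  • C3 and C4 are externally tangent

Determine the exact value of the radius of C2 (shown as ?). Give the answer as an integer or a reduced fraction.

1. [ext C1·C2]  r_C2² + 2r_C2 − 224 = 0  ⇒  r_C2 = 14 (r>0 drops 1)
2. [ext C2·C3]  r_C2² + 32r_C2 − 644 = 0  ⇒  r_C2 = 14 (r>0 drops 1)

14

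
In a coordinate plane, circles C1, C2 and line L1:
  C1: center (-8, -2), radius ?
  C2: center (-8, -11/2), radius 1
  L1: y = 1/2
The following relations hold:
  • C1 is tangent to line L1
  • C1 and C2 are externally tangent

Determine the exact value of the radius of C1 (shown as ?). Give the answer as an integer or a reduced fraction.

1. [C1‖L1]  r_C1² − 25/4 = 0  ⇒  r_C1 = 5/2 (r>0 drops 1)
2. [ext C1·C2]  r_C1² + 2r_C1 − 45/4 = 0  ⇒  r_C1 = 5/2 (r>0 drops 1)

5/2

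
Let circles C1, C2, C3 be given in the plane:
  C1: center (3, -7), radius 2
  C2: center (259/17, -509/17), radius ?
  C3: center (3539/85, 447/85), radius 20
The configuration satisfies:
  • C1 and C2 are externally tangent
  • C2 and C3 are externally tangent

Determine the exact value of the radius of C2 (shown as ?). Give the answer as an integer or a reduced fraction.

24

1. [ext C1·C2]  r_C2² + 4r_C2 − 672 = 0  ⇒  r_C2 = 24 (r>0 drops 1)
2. [ext C2·C3]  r_C2² + 40r_C2 − 1536 = 0  ⇒  r_C2 = 24 (r>0 drops 1)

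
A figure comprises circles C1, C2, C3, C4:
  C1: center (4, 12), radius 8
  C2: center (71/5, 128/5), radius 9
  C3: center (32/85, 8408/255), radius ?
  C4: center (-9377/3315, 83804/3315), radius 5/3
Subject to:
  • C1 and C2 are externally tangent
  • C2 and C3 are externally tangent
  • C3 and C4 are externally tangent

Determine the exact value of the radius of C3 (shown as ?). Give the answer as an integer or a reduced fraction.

1. [ext C2·C3]  r_C3² + 18r_C3 − 1480/9 = 0  ⇒  r_C3 = 20/3 (r>0 drops 1)
2. [ext C3·C4]  r_C3² + (10/3)r_C3 − 200/3 = 0  ⇒  r_C3 = 20/3 (r>0 drops 1)

20/3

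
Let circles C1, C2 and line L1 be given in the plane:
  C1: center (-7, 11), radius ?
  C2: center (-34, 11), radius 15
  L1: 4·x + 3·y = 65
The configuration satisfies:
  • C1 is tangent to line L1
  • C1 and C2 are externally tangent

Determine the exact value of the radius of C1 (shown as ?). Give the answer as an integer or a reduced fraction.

12

1. [C1‖L1]  r_C1² − 144 = 0  ⇒  r_C1 = 12 (r>0 drops 1)
2. [ext C1·C2]  r_C1² + 30r_C1 − 504 = 0  ⇒  r_C1 = 12 (r>0 drops 1)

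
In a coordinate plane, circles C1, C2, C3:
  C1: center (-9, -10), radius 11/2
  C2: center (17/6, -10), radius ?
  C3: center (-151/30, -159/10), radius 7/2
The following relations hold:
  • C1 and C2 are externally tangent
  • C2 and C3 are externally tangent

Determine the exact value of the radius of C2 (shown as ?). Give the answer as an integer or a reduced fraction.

19/3

1. [ext C1·C2]  r_C2² + 11r_C2 − 988/9 = 0  ⇒  r_C2 = 19/3 (r>0 drops 1)
2. [ext C2·C3]  r_C2² + 7r_C2 − 760/9 = 0  ⇒  r_C2 = 19/3 (r>0 drops 1)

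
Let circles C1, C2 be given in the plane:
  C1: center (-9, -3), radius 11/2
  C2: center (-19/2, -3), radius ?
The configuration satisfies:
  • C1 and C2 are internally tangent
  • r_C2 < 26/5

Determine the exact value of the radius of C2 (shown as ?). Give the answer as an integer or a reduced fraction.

1. [int C1,C2]  r_C2² − 11r_C2 + 30 = 0  ⇒  r_C2 = 5 or 6
2. given r_C2 < 26/5: keep 5

5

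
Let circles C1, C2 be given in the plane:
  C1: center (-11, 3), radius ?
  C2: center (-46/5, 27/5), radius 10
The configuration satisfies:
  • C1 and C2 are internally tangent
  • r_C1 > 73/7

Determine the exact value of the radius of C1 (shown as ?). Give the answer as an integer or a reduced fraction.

13

1. [int C1,C2]  r_C1² − 20r_C1 + 91 = 0  ⇒  r_C1 = 7 or 13
2. given r_C1 > 73/7: keep 13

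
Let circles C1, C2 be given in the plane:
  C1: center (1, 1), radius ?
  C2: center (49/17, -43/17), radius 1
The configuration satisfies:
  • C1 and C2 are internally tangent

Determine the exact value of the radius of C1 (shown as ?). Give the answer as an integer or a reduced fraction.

1. [int C1,C2]  r_C1² − 2r_C1 − 15 = 0  ⇒  r_C1 = 5 (r>0 drops 1)

5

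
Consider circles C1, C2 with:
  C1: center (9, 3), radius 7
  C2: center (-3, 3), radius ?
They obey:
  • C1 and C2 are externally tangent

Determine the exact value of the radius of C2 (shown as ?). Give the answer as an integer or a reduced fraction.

5

1. [ext C1·C2]  r_C2² + 14r_C2 − 95 = 0  ⇒  r_C2 = 5 (r>0 drops 1)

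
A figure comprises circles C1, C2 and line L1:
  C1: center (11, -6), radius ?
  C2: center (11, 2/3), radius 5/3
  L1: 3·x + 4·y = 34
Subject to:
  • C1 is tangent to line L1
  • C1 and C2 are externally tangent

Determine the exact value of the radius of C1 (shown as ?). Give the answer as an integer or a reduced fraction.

5

1. [C1‖L1]  r_C1² − 25 = 0  ⇒  r_C1 = 5 (r>0 drops 1)
2. [ext C1·C2]  r_C1² + (10/3)r_C1 − 125/3 = 0  ⇒  r_C1 = 5 (r>0 drops 1)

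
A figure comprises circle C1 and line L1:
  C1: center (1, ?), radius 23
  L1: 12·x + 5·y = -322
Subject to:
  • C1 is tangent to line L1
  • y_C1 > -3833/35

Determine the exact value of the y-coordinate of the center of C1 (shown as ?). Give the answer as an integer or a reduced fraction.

-7

1. [C1‖L1]  y_C1² + (668/5)y_C1 + 4431/5 = 0  ⇒  y_C1 = -633/5 or -7
2. given y_C1 > -3833/35: keep -7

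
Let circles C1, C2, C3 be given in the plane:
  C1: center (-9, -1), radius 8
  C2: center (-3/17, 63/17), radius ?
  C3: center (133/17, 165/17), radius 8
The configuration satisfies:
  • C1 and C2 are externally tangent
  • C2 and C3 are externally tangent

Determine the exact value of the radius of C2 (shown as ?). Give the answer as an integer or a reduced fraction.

1. [ext C1·C2]  r_C2² + 16r_C2 − 36 = 0  ⇒  r_C2 = 2 (r>0 drops 1)
2. [ext C2·C3]  r_C2² + 16r_C2 − 36 = 0  ⇒  r_C2 = 2 (r>0 drops 1)

2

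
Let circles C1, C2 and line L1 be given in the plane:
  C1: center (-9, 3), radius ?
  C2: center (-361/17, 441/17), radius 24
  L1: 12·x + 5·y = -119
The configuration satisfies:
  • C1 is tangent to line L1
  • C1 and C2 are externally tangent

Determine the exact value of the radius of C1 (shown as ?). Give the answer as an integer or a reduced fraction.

2

1. [C1‖L1]  r_C1² − 4 = 0  ⇒  r_C1 = 2 (r>0 drops 1)
2. [ext C1·C2]  r_C1² + 48r_C1 − 100 = 0  ⇒  r_C1 = 2 (r>0 drops 1)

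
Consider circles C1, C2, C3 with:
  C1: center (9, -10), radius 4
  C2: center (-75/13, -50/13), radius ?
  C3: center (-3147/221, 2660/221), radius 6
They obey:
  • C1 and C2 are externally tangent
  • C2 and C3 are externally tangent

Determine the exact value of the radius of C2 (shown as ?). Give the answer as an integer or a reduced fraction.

1. [ext C1·C2]  r_C2² + 8r_C2 − 240 = 0  ⇒  r_C2 = 12 (r>0 drops 1)
2. [ext C2·C3]  r_C2² + 12r_C2 − 288 = 0  ⇒  r_C2 = 12 (r>0 drops 1)

12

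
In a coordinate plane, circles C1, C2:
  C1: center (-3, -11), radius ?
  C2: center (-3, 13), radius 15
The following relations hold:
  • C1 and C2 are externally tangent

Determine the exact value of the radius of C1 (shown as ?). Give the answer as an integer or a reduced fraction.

9

1. [ext C1·C2]  r_C1² + 30r_C1 − 351 = 0  ⇒  r_C1 = 9 (r>0 drops 1)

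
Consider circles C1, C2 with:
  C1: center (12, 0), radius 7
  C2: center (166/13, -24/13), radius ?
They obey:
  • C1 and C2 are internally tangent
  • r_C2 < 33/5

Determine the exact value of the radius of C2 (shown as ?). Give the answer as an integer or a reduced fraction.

5

1. [int C1,C2]  r_C2² − 14r_C2 + 45 = 0  ⇒  r_C2 = 5 or 9
2. given r_C2 < 33/5: keep 5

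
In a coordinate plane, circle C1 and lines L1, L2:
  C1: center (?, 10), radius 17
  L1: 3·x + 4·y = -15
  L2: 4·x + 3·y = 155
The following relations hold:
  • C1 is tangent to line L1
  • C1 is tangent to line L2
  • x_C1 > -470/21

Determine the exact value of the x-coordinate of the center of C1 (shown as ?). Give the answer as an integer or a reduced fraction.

10

1. [C1‖L1]  x_C1² + (110/3)x_C1 − 1400/3 = 0  ⇒  x_C1 = -140/3 or 10
2. [C1‖L2]  x_C1² − (125/2)x_C1 + 525 = 0  ⇒  x_C1 = 10 or 105/2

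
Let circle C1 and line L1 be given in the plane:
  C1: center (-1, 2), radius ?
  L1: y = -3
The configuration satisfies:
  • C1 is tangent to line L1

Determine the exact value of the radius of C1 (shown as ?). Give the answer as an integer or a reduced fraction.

1. [C1‖L1]  r_C1² − 25 = 0  ⇒  r_C1 = 5 (r>0 drops 1)

5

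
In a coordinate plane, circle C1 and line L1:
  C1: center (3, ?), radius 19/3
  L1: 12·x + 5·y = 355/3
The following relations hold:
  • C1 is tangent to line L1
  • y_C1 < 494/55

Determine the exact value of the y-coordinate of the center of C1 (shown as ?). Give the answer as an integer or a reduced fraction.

0

1. [C1‖L1]  y_C1² − (494/15)y_C1 = 0  ⇒  y_C1 = 0 or 494/15
2. given y_C1 < 494/55: keep 0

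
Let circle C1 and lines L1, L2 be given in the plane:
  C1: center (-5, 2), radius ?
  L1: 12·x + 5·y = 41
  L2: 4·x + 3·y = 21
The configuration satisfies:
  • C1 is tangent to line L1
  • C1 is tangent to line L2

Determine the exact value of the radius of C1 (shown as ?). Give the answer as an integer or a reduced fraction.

7

1. [C1‖L1]  r_C1² − 49 = 0  ⇒  r_C1 = 7 (r>0 drops 1)
2. [C1‖L2]  r_C1² − 49 = 0  ⇒  r_C1 = 7 (r>0 drops 1)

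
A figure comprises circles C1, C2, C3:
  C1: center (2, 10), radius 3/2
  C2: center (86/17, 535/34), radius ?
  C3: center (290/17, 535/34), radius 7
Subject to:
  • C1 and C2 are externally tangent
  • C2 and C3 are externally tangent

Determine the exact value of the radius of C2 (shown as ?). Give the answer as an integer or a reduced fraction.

5

1. [ext C1·C2]  r_C2² + 3r_C2 − 40 = 0  ⇒  r_C2 = 5 (r>0 drops 1)
2. [ext C2·C3]  r_C2² + 14r_C2 − 95 = 0  ⇒  r_C2 = 5 (r>0 drops 1)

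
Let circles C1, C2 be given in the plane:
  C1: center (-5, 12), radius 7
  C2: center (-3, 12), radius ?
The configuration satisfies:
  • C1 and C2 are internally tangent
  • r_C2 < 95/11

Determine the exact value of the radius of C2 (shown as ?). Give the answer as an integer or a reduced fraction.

1. [int C1,C2]  r_C2² − 14r_C2 + 45 = 0  ⇒  r_C2 = 5 or 9
2. given r_C2 < 95/11: keep 5

5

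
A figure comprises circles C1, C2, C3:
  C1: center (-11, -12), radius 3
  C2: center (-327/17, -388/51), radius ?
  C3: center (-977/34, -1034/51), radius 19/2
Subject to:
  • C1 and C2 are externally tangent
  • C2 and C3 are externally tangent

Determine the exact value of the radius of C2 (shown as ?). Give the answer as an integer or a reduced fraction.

19/3

1. [ext C1·C2]  r_C2² + 6r_C2 − 703/9 = 0  ⇒  r_C2 = 19/3 (r>0 drops 1)
2. [ext C2·C3]  r_C2² + 19r_C2 − 1444/9 = 0  ⇒  r_C2 = 19/3 (r>0 drops 1)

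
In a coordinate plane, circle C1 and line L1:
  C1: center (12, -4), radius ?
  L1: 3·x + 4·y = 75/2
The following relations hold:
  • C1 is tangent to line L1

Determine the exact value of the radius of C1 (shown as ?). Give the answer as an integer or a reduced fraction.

7/2

1. [C1‖L1]  r_C1² − 49/4 = 0  ⇒  r_C1 = 7/2 (r>0 drops 1)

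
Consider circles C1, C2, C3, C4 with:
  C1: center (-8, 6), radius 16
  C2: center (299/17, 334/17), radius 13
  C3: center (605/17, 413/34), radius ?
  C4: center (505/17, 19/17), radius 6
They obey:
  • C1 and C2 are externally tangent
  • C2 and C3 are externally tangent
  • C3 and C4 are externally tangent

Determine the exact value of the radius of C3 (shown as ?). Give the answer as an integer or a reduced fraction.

1. [ext C2·C3]  r_C3² + 26r_C3 − 845/4 = 0  ⇒  r_C3 = 13/2 (r>0 drops 1)
2. [ext C3·C4]  r_C3² + 12r_C3 − 481/4 = 0  ⇒  r_C3 = 13/2 (r>0 drops 1)

13/2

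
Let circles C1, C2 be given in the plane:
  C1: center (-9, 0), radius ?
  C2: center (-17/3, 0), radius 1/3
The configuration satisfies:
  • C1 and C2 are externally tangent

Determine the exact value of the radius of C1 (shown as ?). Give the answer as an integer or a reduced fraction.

1. [ext C1·C2]  r_C1² + (2/3)r_C1 − 11 = 0  ⇒  r_C1 = 3 (r>0 drops 1)

3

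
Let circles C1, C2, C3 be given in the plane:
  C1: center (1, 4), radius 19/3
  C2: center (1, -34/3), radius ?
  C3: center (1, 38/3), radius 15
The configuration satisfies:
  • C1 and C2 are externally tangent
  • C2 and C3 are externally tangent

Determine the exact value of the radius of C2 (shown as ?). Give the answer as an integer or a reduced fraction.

9

1. [ext C1·C2]  r_C2² + (38/3)r_C2 − 195 = 0  ⇒  r_C2 = 9 (r>0 drops 1)
2. [ext C2·C3]  r_C2² + 30r_C2 − 351 = 0  ⇒  r_C2 = 9 (r>0 drops 1)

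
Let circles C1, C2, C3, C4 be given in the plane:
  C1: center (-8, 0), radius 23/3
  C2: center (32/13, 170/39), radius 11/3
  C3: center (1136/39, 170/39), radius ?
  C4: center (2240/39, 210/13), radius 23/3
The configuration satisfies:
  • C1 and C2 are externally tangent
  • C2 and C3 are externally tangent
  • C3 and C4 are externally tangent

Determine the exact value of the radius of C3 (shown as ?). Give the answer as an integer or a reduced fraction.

1. [ext C2·C3]  r_C3² + (22/3)r_C3 − 2093/3 = 0  ⇒  r_C3 = 23 (r>0 drops 1)
2. [ext C3·C4]  r_C3² + (46/3)r_C3 − 2645/3 = 0  ⇒  r_C3 = 23 (r>0 drops 1)

23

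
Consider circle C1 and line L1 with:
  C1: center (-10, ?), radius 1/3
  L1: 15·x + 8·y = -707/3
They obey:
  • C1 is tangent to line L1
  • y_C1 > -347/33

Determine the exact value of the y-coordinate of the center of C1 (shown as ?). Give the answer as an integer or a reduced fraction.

-10

1. [C1‖L1]  y_C1² + (257/12)y_C1 + 685/6 = 0  ⇒  y_C1 = -137/12 or -10
2. given y_C1 > -347/33: keep -10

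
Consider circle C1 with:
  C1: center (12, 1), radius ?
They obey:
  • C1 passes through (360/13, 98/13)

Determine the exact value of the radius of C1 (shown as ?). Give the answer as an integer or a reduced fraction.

1. [C1∋P]  r_C1² − 289 = 0  ⇒  r_C1 = 17 (r>0 drops 1)

17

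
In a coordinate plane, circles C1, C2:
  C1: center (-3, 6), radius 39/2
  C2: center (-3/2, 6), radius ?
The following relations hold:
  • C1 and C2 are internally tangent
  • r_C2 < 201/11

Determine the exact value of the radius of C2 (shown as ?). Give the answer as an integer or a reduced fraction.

1. [int C1,C2]  r_C2² − 39r_C2 + 378 = 0  ⇒  r_C2 = 18 or 21
2. given r_C2 < 201/11: keep 18

18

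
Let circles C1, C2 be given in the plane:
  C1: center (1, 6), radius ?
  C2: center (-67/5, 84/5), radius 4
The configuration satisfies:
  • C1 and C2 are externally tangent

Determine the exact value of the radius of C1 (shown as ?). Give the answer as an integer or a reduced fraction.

14

1. [ext C1·C2]  r_C1² + 8r_C1 − 308 = 0  ⇒  r_C1 = 14 (r>0 drops 1)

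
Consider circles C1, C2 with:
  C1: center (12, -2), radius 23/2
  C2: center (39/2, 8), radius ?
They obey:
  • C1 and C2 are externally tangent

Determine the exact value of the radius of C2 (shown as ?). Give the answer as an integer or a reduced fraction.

1. [ext C1·C2]  r_C2² + 23r_C2 − 24 = 0  ⇒  r_C2 = 1 (r>0 drops 1)

1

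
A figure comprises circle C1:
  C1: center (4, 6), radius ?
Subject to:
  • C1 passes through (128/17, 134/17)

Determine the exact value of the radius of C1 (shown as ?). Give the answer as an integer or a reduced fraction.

4

1. [C1∋P]  r_C1² − 16 = 0  ⇒  r_C1 = 4 (r>0 drops 1)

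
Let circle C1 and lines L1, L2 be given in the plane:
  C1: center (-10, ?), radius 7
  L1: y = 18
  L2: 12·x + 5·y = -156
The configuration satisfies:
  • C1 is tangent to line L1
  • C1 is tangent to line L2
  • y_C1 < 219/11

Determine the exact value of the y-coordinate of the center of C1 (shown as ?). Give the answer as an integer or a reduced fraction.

11

1. [C1‖L1]  y_C1² − 36y_C1 + 275 = 0  ⇒  y_C1 = 11 or 25
2. [C1‖L2]  y_C1² + (72/5)y_C1 − 1397/5 = 0  ⇒  y_C1 = -127/5 or 11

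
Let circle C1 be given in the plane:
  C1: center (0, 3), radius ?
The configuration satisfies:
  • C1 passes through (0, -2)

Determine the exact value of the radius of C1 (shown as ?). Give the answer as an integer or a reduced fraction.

1. [C1∋P]  r_C1² − 25 = 0  ⇒  r_C1 = 5 (r>0 drops 1)

5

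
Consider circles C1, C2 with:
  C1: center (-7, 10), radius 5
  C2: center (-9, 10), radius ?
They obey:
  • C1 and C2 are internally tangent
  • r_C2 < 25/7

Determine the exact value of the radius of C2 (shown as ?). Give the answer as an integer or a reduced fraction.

1. [int C1,C2]  r_C2² − 10r_C2 + 21 = 0  ⇒  r_C2 = 3 or 7
2. given r_C2 < 25/7: keep 3

3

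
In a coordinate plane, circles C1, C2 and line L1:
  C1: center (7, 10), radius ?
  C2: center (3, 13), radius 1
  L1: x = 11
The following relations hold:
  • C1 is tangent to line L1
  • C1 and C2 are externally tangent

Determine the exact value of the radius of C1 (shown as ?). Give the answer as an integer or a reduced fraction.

4

1. [C1‖L1]  r_C1² − 16 = 0  ⇒  r_C1 = 4 (r>0 drops 1)
2. [ext C1·C2]  r_C1² + 2r_C1 − 24 = 0  ⇒  r_C1 = 4 (r>0 drops 1)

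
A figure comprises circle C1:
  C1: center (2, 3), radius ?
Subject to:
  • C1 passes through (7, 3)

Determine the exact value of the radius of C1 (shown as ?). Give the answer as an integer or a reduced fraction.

5

1. [C1∋P]  r_C1² − 25 = 0  ⇒  r_C1 = 5 (r>0 drops 1)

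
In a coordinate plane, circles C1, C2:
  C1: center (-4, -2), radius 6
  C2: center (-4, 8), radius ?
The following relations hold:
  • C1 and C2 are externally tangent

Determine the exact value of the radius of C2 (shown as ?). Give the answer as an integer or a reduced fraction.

1. [ext C1·C2]  r_C2² + 12r_C2 − 64 = 0  ⇒  r_C2 = 4 (r>0 drops 1)

4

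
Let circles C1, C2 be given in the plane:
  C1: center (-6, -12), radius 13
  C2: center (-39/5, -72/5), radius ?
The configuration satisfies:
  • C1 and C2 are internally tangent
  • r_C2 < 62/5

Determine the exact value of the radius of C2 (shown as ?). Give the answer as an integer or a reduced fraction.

10

1. [int C1,C2]  r_C2² − 26r_C2 + 160 = 0  ⇒  r_C2 = 10 or 16
2. given r_C2 < 62/5: keep 10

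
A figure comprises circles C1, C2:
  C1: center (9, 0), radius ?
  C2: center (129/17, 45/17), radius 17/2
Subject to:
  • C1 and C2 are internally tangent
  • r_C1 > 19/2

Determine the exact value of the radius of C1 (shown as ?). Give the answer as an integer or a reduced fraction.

23/2

1. [int C1,C2]  r_C1² − 17r_C1 + 253/4 = 0  ⇒  r_C1 = 11/2 or 23/2
2. given r_C1 > 19/2: keep 23/2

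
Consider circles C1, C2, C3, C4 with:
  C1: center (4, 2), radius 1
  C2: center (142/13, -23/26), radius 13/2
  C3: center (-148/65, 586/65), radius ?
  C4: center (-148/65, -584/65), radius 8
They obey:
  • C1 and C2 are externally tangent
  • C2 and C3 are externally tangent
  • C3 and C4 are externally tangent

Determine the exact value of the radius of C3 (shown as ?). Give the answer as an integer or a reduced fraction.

10

1. [ext C2·C3]  r_C3² + 13r_C3 − 230 = 0  ⇒  r_C3 = 10 (r>0 drops 1)
2. [ext C3·C4]  r_C3² + 16r_C3 − 260 = 0  ⇒  r_C3 = 10 (r>0 drops 1)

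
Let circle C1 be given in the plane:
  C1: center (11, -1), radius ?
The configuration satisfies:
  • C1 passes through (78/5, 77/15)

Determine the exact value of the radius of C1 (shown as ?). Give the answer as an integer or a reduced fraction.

23/3

1. [C1∋P]  r_C1² − 529/9 = 0  ⇒  r_C1 = 23/3 (r>0 drops 1)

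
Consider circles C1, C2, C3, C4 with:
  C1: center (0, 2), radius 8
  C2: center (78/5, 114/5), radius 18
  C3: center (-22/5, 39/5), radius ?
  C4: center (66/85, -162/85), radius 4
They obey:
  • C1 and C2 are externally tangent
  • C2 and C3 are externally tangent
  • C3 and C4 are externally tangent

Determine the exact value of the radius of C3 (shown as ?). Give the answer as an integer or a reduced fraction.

1. [ext C2·C3]  r_C3² + 36r_C3 − 301 = 0  ⇒  r_C3 = 7 (r>0 drops 1)
2. [ext C3·C4]  r_C3² + 8r_C3 − 105 = 0  ⇒  r_C3 = 7 (r>0 drops 1)

7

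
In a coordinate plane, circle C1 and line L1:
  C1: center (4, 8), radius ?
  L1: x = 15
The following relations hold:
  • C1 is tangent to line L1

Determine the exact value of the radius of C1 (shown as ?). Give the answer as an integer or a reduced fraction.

11

1. [C1‖L1]  r_C1² − 121 = 0  ⇒  r_C1 = 11 (r>0 drops 1)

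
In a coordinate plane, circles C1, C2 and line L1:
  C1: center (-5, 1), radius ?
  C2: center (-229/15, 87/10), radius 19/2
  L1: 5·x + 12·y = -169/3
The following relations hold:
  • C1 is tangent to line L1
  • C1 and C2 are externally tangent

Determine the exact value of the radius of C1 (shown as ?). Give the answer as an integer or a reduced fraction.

10/3

1. [C1‖L1]  r_C1² − 100/9 = 0  ⇒  r_C1 = 10/3 (r>0 drops 1)
2. [ext C1·C2]  r_C1² + 19r_C1 − 670/9 = 0  ⇒  r_C1 = 10/3 (r>0 drops 1)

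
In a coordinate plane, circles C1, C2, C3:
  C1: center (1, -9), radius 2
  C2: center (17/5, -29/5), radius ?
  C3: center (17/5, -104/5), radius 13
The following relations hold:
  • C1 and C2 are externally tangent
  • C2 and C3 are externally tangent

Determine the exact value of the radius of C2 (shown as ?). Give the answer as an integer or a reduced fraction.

2

1. [ext C1·C2]  r_C2² + 4r_C2 − 12 = 0  ⇒  r_C2 = 2 (r>0 drops 1)
2. [ext C2·C3]  r_C2² + 26r_C2 − 56 = 0  ⇒  r_C2 = 2 (r>0 drops 1)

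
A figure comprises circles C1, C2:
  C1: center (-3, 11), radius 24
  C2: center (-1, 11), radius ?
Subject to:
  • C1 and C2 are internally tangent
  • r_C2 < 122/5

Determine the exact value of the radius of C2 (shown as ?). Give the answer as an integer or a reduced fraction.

1. [int C1,C2]  r_C2² − 48r_C2 + 572 = 0  ⇒  r_C2 = 22 or 26
2. given r_C2 < 122/5: keep 22

22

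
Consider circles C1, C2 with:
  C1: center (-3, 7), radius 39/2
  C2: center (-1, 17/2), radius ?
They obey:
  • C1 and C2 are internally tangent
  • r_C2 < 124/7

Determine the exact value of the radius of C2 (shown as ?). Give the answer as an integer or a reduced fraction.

17

1. [int C1,C2]  r_C2² − 39r_C2 + 374 = 0  ⇒  r_C2 = 17 or 22
2. given r_C2 < 124/7: keep 17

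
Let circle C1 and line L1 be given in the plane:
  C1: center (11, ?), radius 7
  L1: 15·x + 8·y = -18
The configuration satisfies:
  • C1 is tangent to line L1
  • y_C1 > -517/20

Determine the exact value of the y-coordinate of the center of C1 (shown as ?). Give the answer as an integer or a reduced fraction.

1. [C1‖L1]  y_C1² + (183/4)y_C1 + 302 = 0  ⇒  y_C1 = -151/4 or -8
2. given y_C1 > -517/20: keep -8

-8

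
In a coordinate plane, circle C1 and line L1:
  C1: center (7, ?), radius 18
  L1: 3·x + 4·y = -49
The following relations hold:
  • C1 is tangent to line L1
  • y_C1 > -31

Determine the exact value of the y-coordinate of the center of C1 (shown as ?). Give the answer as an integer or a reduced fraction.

5

1. [C1‖L1]  y_C1² + 35y_C1 − 200 = 0  ⇒  y_C1 = -40 or 5
2. given y_C1 > -31: keep 5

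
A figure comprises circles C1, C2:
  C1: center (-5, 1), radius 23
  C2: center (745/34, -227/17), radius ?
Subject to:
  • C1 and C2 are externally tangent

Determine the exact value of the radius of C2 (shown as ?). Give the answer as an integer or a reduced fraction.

1. [ext C1·C2]  r_C2² + 46r_C2 − 1605/4 = 0  ⇒  r_C2 = 15/2 (r>0 drops 1)

15/2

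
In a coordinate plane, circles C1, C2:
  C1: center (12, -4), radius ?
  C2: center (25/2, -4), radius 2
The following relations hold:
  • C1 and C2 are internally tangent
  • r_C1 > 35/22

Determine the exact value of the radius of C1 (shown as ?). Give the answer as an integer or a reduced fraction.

1. [int C1,C2]  r_C1² − 4r_C1 + 15/4 = 0  ⇒  r_C1 = 3/2 or 5/2
2. given r_C1 > 35/22: keep 5/2

5/2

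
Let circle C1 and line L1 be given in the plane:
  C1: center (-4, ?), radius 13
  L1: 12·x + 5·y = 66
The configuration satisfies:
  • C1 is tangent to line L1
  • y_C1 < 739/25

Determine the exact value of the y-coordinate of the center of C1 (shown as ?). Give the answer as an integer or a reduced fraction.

-11

1. [C1‖L1]  y_C1² − (228/5)y_C1 − 3113/5 = 0  ⇒  y_C1 = -11 or 283/5
2. given y_C1 < 739/25: keep -11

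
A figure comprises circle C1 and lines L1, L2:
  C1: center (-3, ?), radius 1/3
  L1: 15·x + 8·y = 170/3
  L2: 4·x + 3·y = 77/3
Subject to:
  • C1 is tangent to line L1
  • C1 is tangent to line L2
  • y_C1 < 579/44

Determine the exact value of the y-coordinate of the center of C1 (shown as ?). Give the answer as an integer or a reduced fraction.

12

1. [C1‖L1]  y_C1² − (305/12)y_C1 + 161 = 0  ⇒  y_C1 = 12 or 161/12
2. [C1‖L2]  y_C1² − (226/9)y_C1 + 472/3 = 0  ⇒  y_C1 = 12 or 118/9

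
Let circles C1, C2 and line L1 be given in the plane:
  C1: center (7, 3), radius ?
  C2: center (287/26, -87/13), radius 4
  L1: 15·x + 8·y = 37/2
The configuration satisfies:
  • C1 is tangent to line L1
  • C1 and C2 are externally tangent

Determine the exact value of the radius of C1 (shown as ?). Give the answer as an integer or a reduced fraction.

1. [C1‖L1]  r_C1² − 169/4 = 0  ⇒  r_C1 = 13/2 (r>0 drops 1)
2. [ext C1·C2]  r_C1² + 8r_C1 − 377/4 = 0  ⇒  r_C1 = 13/2 (r>0 drops 1)

13/2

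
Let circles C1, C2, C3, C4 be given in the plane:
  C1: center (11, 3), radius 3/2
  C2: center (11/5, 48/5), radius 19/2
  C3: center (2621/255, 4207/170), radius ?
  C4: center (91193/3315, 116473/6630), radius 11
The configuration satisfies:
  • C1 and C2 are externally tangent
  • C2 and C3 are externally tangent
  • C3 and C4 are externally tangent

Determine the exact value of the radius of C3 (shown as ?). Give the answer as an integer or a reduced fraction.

1. [ext C2·C3]  r_C3² + 19r_C3 − 1840/9 = 0  ⇒  r_C3 = 23/3 (r>0 drops 1)
2. [ext C3·C4]  r_C3² + 22r_C3 − 2047/9 = 0  ⇒  r_C3 = 23/3 (r>0 drops 1)

23/3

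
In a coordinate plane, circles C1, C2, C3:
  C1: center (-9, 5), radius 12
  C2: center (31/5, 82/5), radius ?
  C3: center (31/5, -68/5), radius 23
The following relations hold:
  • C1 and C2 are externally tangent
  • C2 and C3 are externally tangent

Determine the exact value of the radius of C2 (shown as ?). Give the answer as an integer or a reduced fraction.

1. [ext C1·C2]  r_C2² + 24r_C2 − 217 = 0  ⇒  r_C2 = 7 (r>0 drops 1)
2. [ext C2·C3]  r_C2² + 46r_C2 − 371 = 0  ⇒  r_C2 = 7 (r>0 drops 1)

7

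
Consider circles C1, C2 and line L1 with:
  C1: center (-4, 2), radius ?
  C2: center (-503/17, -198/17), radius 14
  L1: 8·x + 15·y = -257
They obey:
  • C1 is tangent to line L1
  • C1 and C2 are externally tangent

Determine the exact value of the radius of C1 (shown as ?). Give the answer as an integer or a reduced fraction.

15

1. [C1‖L1]  r_C1² − 225 = 0  ⇒  r_C1 = 15 (r>0 drops 1)
2. [ext C1·C2]  r_C1² + 28r_C1 − 645 = 0  ⇒  r_C1 = 15 (r>0 drops 1)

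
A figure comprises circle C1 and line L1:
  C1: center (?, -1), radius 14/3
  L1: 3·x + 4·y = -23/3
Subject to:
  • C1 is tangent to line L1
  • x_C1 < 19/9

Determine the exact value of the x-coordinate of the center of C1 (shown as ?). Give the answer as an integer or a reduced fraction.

-9

1. [C1‖L1]  x_C1² + (22/9)x_C1 − 59 = 0  ⇒  x_C1 = -9 or 59/9
2. given x_C1 < 19/9: keep -9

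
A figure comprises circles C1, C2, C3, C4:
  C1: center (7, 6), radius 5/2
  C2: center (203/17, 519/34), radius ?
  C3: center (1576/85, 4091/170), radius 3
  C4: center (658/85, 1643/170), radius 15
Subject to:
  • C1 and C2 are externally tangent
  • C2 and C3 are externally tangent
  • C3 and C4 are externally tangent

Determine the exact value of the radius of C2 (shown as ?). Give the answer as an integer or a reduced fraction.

1. [ext C1·C2]  r_C2² + 5r_C2 − 104 = 0  ⇒  r_C2 = 8 (r>0 drops 1)
2. [ext C2·C3]  r_C2² + 6r_C2 − 112 = 0  ⇒  r_C2 = 8 (r>0 drops 1)

8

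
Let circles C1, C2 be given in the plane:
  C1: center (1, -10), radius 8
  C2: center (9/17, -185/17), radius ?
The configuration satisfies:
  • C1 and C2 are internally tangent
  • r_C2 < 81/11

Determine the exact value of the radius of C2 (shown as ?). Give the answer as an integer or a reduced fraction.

7

1. [int C1,C2]  r_C2² − 16r_C2 + 63 = 0  ⇒  r_C2 = 7 or 9
2. given r_C2 < 81/11: keep 7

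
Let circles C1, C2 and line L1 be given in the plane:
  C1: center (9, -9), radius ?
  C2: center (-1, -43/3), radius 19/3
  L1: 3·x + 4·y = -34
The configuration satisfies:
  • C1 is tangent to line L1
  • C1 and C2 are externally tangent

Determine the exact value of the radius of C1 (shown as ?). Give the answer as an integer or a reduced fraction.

5

1. [C1‖L1]  r_C1² − 25 = 0  ⇒  r_C1 = 5 (r>0 drops 1)
2. [ext C1·C2]  r_C1² + (38/3)r_C1 − 265/3 = 0  ⇒  r_C1 = 5 (r>0 drops 1)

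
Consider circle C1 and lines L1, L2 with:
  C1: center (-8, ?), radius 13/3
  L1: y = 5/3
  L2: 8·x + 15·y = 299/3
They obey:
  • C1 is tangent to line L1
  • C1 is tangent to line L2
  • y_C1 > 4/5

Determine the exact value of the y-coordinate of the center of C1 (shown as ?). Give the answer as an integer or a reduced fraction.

6

1. [C1‖L1]  y_C1² − (10/3)y_C1 − 16 = 0  ⇒  y_C1 = -8/3 or 6
2. [C1‖L2]  y_C1² − (982/45)y_C1 + 1424/15 = 0  ⇒  y_C1 = 6 or 712/45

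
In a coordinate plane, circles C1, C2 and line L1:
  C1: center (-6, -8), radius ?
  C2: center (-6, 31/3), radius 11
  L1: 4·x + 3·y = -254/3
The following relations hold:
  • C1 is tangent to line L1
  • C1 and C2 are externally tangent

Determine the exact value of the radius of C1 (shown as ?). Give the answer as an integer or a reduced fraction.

22/3

1. [C1‖L1]  r_C1² − 484/9 = 0  ⇒  r_C1 = 22/3 (r>0 drops 1)
2. [ext C1·C2]  r_C1² + 22r_C1 − 1936/9 = 0  ⇒  r_C1 = 22/3 (r>0 drops 1)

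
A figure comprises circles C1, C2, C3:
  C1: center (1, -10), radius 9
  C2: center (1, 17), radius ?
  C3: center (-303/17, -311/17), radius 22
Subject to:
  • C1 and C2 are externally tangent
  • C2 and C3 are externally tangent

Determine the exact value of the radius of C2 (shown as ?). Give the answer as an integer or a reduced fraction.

18

1. [ext C1·C2]  r_C2² + 18r_C2 − 648 = 0  ⇒  r_C2 = 18 (r>0 drops 1)
2. [ext C2·C3]  r_C2² + 44r_C2 − 1116 = 0  ⇒  r_C2 = 18 (r>0 drops 1)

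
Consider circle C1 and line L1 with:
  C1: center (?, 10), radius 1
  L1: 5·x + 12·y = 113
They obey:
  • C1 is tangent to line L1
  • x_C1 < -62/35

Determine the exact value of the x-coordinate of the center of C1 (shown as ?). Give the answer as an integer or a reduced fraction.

1. [C1‖L1]  x_C1² + (14/5)x_C1 − 24/5 = 0  ⇒  x_C1 = -4 or 6/5
2. given x_C1 < -62/35: keep -4

-4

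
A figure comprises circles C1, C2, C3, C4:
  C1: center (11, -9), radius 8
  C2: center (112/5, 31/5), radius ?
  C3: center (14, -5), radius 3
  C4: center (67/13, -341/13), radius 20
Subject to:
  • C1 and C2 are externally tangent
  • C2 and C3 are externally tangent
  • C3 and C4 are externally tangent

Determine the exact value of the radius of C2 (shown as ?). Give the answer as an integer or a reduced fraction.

1. [ext C1·C2]  r_C2² + 16r_C2 − 297 = 0  ⇒  r_C2 = 11 (r>0 drops 1)
2. [ext C2·C3]  r_C2² + 6r_C2 − 187 = 0  ⇒  r_C2 = 11 (r>0 drops 1)

11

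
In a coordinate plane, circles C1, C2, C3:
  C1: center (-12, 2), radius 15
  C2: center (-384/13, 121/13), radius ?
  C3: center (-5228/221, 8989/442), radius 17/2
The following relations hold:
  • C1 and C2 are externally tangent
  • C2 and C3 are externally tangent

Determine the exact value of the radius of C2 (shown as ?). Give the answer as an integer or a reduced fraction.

4

1. [ext C1·C2]  r_C2² + 30r_C2 − 136 = 0  ⇒  r_C2 = 4 (r>0 drops 1)
2. [ext C2·C3]  r_C2² + 17r_C2 − 84 = 0  ⇒  r_C2 = 4 (r>0 drops 1)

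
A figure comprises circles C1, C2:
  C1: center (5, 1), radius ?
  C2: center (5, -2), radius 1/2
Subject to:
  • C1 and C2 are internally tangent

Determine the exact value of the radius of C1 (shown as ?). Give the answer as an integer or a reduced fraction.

1. [int C1,C2]  r_C1² − 1r_C1 − 35/4 = 0  ⇒  r_C1 = 7/2 (r>0 drops 1)

7/2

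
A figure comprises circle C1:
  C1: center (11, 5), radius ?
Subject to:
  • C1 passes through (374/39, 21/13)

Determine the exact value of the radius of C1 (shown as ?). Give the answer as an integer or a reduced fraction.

1. [C1∋P]  r_C1² − 121/9 = 0  ⇒  r_C1 = 11/3 (r>0 drops 1)

11/3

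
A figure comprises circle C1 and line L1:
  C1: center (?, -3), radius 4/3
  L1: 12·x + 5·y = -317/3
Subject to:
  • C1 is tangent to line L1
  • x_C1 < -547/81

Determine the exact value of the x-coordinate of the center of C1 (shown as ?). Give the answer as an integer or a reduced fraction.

-9

1. [C1‖L1]  x_C1² + (136/9)x_C1 + 55 = 0  ⇒  x_C1 = -9 or -55/9
2. given x_C1 < -547/81: keep -9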